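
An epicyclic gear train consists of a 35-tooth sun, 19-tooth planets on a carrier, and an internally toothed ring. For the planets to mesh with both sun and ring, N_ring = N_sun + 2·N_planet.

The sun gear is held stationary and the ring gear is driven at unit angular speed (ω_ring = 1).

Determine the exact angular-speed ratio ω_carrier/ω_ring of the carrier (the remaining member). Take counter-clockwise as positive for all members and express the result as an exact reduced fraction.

73/108

N_ring = 35 + 2·19 = 73
35(ω_s−ω_c) = −73(ω_r−ω_c),  ω_s=0, ω_r=1
35(0−ω_c) = −73(1−ω_c)  ⇒  108ω_c = 73  ⇒  ω_c = 73/108
ω_c/ω_r = 73/108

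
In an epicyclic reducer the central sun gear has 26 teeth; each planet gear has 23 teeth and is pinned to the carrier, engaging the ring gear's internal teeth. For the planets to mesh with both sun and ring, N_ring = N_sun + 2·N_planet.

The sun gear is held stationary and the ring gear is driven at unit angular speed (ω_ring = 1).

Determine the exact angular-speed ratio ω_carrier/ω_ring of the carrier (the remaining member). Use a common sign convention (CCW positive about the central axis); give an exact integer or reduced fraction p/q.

N_ring = 26 + 2·23 = 72
26(ω_s−ω_c) = −72(ω_r−ω_c),  ω_s=0, ω_r=1
26(0−ω_c) = −72(1−ω_c)  ⇒  98ω_c = 72  ⇒  ω_c = 36/49
ω_c/ω_r = 36/49

36/49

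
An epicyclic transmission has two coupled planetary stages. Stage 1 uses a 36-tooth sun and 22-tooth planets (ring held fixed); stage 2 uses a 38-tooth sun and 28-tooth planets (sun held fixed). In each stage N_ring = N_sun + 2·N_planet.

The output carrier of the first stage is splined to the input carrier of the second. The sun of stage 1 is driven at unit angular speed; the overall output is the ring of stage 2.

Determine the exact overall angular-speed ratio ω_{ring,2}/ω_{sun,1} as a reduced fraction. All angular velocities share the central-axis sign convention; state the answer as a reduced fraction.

594/1363

Stage 1: N_ring = 36 + 2·22 = 80
Stage 1: 36(ω_s−ω_c) = −80(ω_r−ω_c),  ω_r=0, ω_s=1
Stage 1: 36(1−ω_c) = −80(0−ω_c)  ⇒  116ω_c = 36  ⇒  ω_c = 9/29
  ⇒ ω_c¹/ω_s¹ = 9/29
Stage 2: N_ring = 38 + 2·28 = 94
Stage 2: 38(ω_s−ω_c) = −94(ω_r−ω_c),  ω_s=0, ω_c=1
Stage 2: ω_r = 1 − (38/94)(0−1) = 66/47
  ⇒ ω_r²/ω_c² = 66/47
Coupling ω_c² = ω_c¹ ⇒ overall = 9/29 × 66/47 = 594/1363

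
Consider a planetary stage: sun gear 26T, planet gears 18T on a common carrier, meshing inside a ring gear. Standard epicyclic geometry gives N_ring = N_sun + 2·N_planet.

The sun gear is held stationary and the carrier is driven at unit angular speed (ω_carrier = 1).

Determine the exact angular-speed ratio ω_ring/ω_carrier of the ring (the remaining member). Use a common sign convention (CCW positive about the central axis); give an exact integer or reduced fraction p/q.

N_ring = 26 + 2·18 = 62
26(ω_s−ω_c) = −62(ω_r−ω_c),  ω_s=0, ω_c=1
ω_r = 1 − (26/62)(0−1) = 44/31
ω_r/ω_c = 44/31

44/31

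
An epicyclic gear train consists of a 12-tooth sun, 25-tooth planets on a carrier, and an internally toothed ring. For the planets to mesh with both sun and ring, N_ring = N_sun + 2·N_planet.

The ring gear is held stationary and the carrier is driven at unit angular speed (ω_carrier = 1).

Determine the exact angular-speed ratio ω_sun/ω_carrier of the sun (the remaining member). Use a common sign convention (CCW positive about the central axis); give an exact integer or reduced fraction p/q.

N_ring = 12 + 2·25 = 62
12(ω_s−ω_c) = −62(ω_r−ω_c),  ω_r=0, ω_c=1
ω_s = 1 − (62/12)(0−1) = 37/6
ω_s/ω_c = 37/6

37/6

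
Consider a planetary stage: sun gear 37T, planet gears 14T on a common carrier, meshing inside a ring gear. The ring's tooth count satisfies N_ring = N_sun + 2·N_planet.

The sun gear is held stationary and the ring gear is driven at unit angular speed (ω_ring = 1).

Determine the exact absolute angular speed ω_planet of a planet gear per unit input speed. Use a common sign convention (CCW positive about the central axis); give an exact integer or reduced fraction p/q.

N_ring = 37 + 2·14 = 65
37(ω_s−ω_c) = −65(ω_r−ω_c),  ω_s=0, ω_r=1
37(0−ω_c) = −65(1−ω_c)  ⇒  102ω_c = 65  ⇒  ω_c = 65/102
sun–planet: 37·(0−65/102) = −14·(ω_p−ω_c)  ⇒  ω_p−ω_c = −(37/14)·(-65/102) = 2405/1428
ω_p = 65/102 + 2405/1428 = 65/28

65/28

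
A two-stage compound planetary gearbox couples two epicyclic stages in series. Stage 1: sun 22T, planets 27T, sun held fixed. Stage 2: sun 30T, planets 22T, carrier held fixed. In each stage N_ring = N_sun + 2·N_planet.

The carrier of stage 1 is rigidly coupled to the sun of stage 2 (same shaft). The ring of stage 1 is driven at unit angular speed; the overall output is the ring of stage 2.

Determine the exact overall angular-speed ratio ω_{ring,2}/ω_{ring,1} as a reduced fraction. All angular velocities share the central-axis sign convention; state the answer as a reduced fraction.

Stage 1: N_ring = 22 + 2·27 = 76
Stage 1: 22(ω_s−ω_c) = −76(ω_r−ω_c),  ω_s=0, ω_r=1
Stage 1: 22(0−ω_c) = −76(1−ω_c)  ⇒  98ω_c = 76  ⇒  ω_c = 38/49
  ⇒ ω_c¹/ω_r¹ = 38/49
Stage 2: N_ring = 30 + 2·22 = 74
Stage 2: 30(ω_s−ω_c) = −74(ω_r−ω_c),  ω_c=0, ω_s=1
Stage 2: ω_r = 0 − (30/74)(1−0) = -15/37
  ⇒ ω_r²/ω_s² = -15/37
Coupling ω_s² = ω_c¹ ⇒ overall = 38/49 × -15/37 = -570/1813

-570/1813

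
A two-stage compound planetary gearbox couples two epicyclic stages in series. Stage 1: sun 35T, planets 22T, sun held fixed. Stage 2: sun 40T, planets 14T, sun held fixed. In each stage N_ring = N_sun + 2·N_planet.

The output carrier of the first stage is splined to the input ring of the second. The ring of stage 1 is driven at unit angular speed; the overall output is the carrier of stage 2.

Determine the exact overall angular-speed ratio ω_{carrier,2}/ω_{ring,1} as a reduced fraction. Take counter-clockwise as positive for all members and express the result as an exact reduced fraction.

Stage 1: N_ring = 35 + 2·22 = 79
Stage 1: 35(ω_s−ω_c) = −79(ω_r−ω_c),  ω_s=0, ω_r=1
Stage 1: 35(0−ω_c) = −79(1−ω_c)  ⇒  114ω_c = 79  ⇒  ω_c = 79/114
  ⇒ ω_c¹/ω_r¹ = 79/114
Stage 2: N_ring = 40 + 2·14 = 68
Stage 2: 40(ω_s−ω_c) = −68(ω_r−ω_c),  ω_s=0, ω_r=1
Stage 2: 40(0−ω_c) = −68(1−ω_c)  ⇒  108ω_c = 68  ⇒  ω_c = 17/27
  ⇒ ω_c²/ω_r² = 17/27
Coupling ω_r² = ω_c¹ ⇒ overall = 79/114 × 17/27 = 1343/3078

1343/3078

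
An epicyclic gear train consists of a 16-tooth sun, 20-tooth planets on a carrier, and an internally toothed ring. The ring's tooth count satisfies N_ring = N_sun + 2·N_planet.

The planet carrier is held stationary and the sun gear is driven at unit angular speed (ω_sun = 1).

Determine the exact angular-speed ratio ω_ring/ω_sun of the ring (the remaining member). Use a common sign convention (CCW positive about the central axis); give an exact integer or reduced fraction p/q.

-2/7

N_ring = 16 + 2·20 = 56
16(ω_s−ω_c) = −56(ω_r−ω_c),  ω_c=0, ω_s=1
ω_r = 0 − (16/56)(1−0) = -2/7
ω_r/ω_s = -2/7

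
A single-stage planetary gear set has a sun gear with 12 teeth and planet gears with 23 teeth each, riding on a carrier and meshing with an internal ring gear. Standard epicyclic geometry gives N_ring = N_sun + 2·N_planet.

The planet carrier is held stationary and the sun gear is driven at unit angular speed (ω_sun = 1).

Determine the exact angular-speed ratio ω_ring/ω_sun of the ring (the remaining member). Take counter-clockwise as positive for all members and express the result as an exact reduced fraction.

N_ring = 12 + 2·23 = 58
12(ω_s−ω_c) = −58(ω_r−ω_c),  ω_c=0, ω_s=1
ω_r = 0 − (12/58)(1−0) = -6/29
ω_r/ω_s = -6/29

-6/29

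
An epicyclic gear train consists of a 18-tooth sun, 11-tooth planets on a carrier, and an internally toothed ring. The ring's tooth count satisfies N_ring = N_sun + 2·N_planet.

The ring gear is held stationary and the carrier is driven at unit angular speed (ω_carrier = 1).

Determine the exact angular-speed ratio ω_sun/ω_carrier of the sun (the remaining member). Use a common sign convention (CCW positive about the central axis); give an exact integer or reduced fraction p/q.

N_ring = 18 + 2·11 = 40
18(ω_s−ω_c) = −40(ω_r−ω_c),  ω_r=0, ω_c=1
ω_s = 1 − (40/18)(0−1) = 29/9
ω_s/ω_c = 29/9

29/9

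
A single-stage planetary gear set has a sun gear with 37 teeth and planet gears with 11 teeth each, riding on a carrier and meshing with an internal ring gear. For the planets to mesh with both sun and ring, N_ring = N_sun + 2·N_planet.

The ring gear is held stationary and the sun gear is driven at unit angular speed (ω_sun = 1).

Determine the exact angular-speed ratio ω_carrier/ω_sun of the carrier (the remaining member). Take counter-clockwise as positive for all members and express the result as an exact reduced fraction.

37/96

N_ring = 37 + 2·11 = 59
37(ω_s−ω_c) = −59(ω_r−ω_c),  ω_r=0, ω_s=1
37(1−ω_c) = −59(0−ω_c)  ⇒  96ω_c = 37  ⇒  ω_c = 37/96
ω_c/ω_s = 37/96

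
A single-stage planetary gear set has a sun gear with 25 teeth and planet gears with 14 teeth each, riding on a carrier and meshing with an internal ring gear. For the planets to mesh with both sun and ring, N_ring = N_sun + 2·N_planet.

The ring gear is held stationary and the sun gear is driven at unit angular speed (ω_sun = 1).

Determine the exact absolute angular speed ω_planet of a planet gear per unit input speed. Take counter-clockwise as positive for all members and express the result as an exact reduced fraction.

N_ring = 25 + 2·14 = 53
25(ω_s−ω_c) = −53(ω_r−ω_c),  ω_r=0, ω_s=1
25(1−ω_c) = −53(0−ω_c)  ⇒  78ω_c = 25  ⇒  ω_c = 25/78
sun–planet: 25·(1−25/78) = −14·(ω_p−ω_c)  ⇒  ω_p−ω_c = −(25/14)·(53/78) = -1325/1092
ω_p = 25/78 − 1325/1092 = -25/28

-25/28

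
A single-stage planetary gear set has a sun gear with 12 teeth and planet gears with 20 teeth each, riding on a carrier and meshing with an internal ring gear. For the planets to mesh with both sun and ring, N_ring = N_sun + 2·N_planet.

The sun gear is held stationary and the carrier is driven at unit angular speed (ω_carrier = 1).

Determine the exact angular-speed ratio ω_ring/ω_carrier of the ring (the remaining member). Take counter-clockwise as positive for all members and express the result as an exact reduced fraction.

N_ring = 12 + 2·20 = 52
12(ω_s−ω_c) = −52(ω_r−ω_c),  ω_s=0, ω_c=1
ω_r = 1 − (12/52)(0−1) = 16/13
ω_r/ω_c = 16/13

16/13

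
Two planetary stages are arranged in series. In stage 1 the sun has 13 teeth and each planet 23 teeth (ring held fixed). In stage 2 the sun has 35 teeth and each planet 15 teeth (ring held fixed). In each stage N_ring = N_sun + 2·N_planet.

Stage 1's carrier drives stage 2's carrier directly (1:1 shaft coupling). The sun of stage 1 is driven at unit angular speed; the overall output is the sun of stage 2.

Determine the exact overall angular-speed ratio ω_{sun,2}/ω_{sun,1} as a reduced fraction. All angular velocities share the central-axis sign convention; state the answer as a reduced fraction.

65/126

Stage 1: N_ring = 13 + 2·23 = 59
Stage 1: 13(ω_s−ω_c) = −59(ω_r−ω_c),  ω_r=0, ω_s=1
Stage 1: 13(1−ω_c) = −59(0−ω_c)  ⇒  72ω_c = 13  ⇒  ω_c = 13/72
  ⇒ ω_c¹/ω_s¹ = 13/72
Stage 2: N_ring = 35 + 2·15 = 65
Stage 2: 35(ω_s−ω_c) = −65(ω_r−ω_c),  ω_r=0, ω_c=1
Stage 2: ω_s = 1 − (65/35)(0−1) = 20/7
  ⇒ ω_s²/ω_c² = 20/7
Coupling ω_c² = ω_c¹ ⇒ overall = 13/72 × 20/7 = 65/126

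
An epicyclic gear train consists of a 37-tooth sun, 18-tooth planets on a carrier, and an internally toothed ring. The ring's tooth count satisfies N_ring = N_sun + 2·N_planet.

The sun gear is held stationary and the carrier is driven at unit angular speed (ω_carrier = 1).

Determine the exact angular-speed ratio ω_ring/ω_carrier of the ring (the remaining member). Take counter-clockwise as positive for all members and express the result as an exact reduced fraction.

N_ring = 37 + 2·18 = 73
37(ω_s−ω_c) = −73(ω_r−ω_c),  ω_s=0, ω_c=1
ω_r = 1 − (37/73)(0−1) = 110/73
ω_r/ω_c = 110/73

110/73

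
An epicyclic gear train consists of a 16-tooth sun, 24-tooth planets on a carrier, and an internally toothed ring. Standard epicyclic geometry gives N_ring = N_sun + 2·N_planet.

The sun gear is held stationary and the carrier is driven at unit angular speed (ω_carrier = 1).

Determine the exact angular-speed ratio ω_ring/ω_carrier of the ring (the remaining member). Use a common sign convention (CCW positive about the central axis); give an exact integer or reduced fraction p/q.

5/4

N_ring = 16 + 2·24 = 64
16(ω_s−ω_c) = −64(ω_r−ω_c),  ω_s=0, ω_c=1
ω_r = 1 − (16/64)(0−1) = 5/4
ω_r/ω_c = 5/4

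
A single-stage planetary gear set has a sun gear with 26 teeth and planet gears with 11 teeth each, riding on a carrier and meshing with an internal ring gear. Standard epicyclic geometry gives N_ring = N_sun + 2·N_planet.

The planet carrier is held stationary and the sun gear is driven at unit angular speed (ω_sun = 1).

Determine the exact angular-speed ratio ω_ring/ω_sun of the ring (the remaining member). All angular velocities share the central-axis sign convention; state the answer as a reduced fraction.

-13/24

N_ring = 26 + 2·11 = 48
26(ω_s−ω_c) = −48(ω_r−ω_c),  ω_c=0, ω_s=1
ω_r = 0 − (26/48)(1−0) = -13/24
ω_r/ω_s = -13/24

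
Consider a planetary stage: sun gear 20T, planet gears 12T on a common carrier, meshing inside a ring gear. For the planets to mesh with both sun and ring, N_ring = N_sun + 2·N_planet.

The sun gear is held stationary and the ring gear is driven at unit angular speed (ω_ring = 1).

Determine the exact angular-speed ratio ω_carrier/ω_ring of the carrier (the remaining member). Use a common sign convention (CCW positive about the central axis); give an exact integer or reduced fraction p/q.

N_ring = 20 + 2·12 = 44
20(ω_s−ω_c) = −44(ω_r−ω_c),  ω_s=0, ω_r=1
20(0−ω_c) = −44(1−ω_c)  ⇒  64ω_c = 44  ⇒  ω_c = 11/16
ω_c/ω_r = 11/16

11/16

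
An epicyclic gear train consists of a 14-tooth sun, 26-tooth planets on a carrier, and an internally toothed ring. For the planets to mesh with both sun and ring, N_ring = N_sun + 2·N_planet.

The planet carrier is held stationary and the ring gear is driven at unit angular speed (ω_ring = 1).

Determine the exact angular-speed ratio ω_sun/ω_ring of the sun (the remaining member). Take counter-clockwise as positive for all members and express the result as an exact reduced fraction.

N_ring = 14 + 2·26 = 66
14(ω_s−ω_c) = −66(ω_r−ω_c),  ω_c=0, ω_r=1
ω_s = 0 − (66/14)(1−0) = -33/7
ω_s/ω_r = -33/7

-33/7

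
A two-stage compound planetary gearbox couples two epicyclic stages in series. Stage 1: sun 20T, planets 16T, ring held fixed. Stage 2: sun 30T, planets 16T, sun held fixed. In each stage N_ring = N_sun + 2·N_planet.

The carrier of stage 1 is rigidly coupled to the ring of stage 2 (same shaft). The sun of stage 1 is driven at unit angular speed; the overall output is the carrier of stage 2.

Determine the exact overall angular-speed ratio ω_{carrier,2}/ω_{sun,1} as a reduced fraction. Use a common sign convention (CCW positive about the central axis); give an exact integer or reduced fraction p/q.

Stage 1: N_ring = 20 + 2·16 = 52
Stage 1: 20(ω_s−ω_c) = −52(ω_r−ω_c),  ω_r=0, ω_s=1
Stage 1: 20(1−ω_c) = −52(0−ω_c)  ⇒  72ω_c = 20  ⇒  ω_c = 5/18
  ⇒ ω_c¹/ω_s¹ = 5/18
Stage 2: N_ring = 30 + 2·16 = 62
Stage 2: 30(ω_s−ω_c) = −62(ω_r−ω_c),  ω_s=0, ω_r=1
Stage 2: 30(0−ω_c) = −62(1−ω_c)  ⇒  92ω_c = 62  ⇒  ω_c = 31/46
  ⇒ ω_c²/ω_r² = 31/46
Coupling ω_r² = ω_c¹ ⇒ overall = 5/18 × 31/46 = 155/828

155/828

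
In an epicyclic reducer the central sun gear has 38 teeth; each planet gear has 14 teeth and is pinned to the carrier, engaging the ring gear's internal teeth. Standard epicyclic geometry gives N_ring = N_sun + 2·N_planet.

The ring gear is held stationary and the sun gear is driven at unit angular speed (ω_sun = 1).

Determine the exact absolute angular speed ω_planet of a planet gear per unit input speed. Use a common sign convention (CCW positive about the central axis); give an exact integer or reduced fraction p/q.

-19/14

N_ring = 38 + 2·14 = 66
38(ω_s−ω_c) = −66(ω_r−ω_c),  ω_r=0, ω_s=1
38(1−ω_c) = −66(0−ω_c)  ⇒  104ω_c = 38  ⇒  ω_c = 19/52
sun–planet: 38·(1−19/52) = −14·(ω_p−ω_c)  ⇒  ω_p−ω_c = −(38/14)·(33/52) = -627/364
ω_p = 19/52 − 627/364 = -19/14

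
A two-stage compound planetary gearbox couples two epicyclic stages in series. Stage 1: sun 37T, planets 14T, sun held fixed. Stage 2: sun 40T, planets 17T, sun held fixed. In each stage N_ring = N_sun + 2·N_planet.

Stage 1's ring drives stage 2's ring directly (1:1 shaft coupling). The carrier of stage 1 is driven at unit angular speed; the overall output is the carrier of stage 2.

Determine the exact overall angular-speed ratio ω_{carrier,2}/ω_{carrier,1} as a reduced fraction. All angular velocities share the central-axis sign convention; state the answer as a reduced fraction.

1258/1235

Stage 1: N_ring = 37 + 2·14 = 65
Stage 1: 37(ω_s−ω_c) = −65(ω_r−ω_c),  ω_s=0, ω_c=1
Stage 1: ω_r = 1 − (37/65)(0−1) = 102/65
  ⇒ ω_r¹/ω_c¹ = 102/65
Stage 2: N_ring = 40 + 2·17 = 74
Stage 2: 40(ω_s−ω_c) = −74(ω_r−ω_c),  ω_s=0, ω_r=1
Stage 2: 40(0−ω_c) = −74(1−ω_c)  ⇒  114ω_c = 74  ⇒  ω_c = 37/57
  ⇒ ω_c²/ω_r² = 37/57
Coupling ω_r² = ω_r¹ ⇒ overall = 102/65 × 37/57 = 1258/1235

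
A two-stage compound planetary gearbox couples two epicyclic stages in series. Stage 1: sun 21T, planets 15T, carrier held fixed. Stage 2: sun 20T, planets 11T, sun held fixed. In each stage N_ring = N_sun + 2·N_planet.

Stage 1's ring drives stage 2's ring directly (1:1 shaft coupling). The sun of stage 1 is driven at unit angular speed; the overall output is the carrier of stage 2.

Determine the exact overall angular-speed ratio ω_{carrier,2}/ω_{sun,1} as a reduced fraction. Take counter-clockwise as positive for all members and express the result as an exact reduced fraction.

Stage 1: N_ring = 21 + 2·15 = 51
Stage 1: 21(ω_s−ω_c) = −51(ω_r−ω_c),  ω_c=0, ω_s=1
Stage 1: ω_r = 0 − (21/51)(1−0) = -7/17
  ⇒ ω_r¹/ω_s¹ = -7/17
Stage 2: N_ring = 20 + 2·11 = 42
Stage 2: 20(ω_s−ω_c) = −42(ω_r−ω_c),  ω_s=0, ω_r=1
Stage 2: 20(0−ω_c) = −42(1−ω_c)  ⇒  62ω_c = 42  ⇒  ω_c = 21/31
  ⇒ ω_c²/ω_r² = 21/31
Coupling ω_r² = ω_r¹ ⇒ overall = -7/17 × 21/31 = -147/527

-147/527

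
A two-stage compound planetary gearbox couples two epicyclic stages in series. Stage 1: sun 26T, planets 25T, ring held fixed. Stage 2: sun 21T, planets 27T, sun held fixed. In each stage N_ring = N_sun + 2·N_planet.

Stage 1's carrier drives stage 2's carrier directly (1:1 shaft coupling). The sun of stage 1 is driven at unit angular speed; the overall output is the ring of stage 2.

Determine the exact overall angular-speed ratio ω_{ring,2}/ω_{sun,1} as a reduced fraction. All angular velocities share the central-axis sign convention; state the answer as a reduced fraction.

Stage 1: N_ring = 26 + 2·25 = 76
Stage 1: 26(ω_s−ω_c) = −76(ω_r−ω_c),  ω_r=0, ω_s=1
Stage 1: 26(1−ω_c) = −76(0−ω_c)  ⇒  102ω_c = 26  ⇒  ω_c = 13/51
  ⇒ ω_c¹/ω_s¹ = 13/51
Stage 2: N_ring = 21 + 2·27 = 75
Stage 2: 21(ω_s−ω_c) = −75(ω_r−ω_c),  ω_s=0, ω_c=1
Stage 2: ω_r = 1 − (21/75)(0−1) = 32/25
  ⇒ ω_r²/ω_c² = 32/25
Coupling ω_c² = ω_c¹ ⇒ overall = 13/51 × 32/25 = 416/1275

416/1275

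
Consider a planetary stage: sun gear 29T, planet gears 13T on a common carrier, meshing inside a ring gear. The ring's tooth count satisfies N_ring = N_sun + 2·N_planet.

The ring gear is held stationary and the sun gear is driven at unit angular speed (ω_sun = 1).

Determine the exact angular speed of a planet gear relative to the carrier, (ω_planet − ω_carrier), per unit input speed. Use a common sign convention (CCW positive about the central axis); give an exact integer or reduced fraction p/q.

-1595/1092

N_ring = 29 + 2·13 = 55
29(ω_s−ω_c) = −55(ω_r−ω_c),  ω_r=0, ω_s=1
29(1−ω_c) = −55(0−ω_c)  ⇒  84ω_c = 29  ⇒  ω_c = 29/84
sun–planet: 29·(1−29/84) = −13·(ω_p−ω_c)  ⇒  ω_p−ω_c = −(29/13)·(55/84) = -1595/1092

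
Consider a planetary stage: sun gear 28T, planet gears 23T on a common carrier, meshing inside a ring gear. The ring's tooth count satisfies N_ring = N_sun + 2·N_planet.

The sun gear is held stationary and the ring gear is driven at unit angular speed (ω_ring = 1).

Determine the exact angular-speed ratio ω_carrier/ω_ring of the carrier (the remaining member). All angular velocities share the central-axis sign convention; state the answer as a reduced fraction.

37/51

N_ring = 28 + 2·23 = 74
28(ω_s−ω_c) = −74(ω_r−ω_c),  ω_s=0, ω_r=1
28(0−ω_c) = −74(1−ω_c)  ⇒  102ω_c = 74  ⇒  ω_c = 37/51
ω_c/ω_r = 37/51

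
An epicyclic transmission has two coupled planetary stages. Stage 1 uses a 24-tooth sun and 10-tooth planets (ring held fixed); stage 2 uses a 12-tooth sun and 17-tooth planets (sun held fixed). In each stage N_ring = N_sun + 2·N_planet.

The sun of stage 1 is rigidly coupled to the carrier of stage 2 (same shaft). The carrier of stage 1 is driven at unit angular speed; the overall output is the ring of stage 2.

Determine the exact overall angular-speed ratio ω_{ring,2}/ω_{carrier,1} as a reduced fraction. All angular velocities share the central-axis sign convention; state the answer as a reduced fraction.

Stage 1: N_ring = 24 + 2·10 = 44
Stage 1: 24(ω_s−ω_c) = −44(ω_r−ω_c),  ω_r=0, ω_c=1
Stage 1: ω_s = 1 − (44/24)(0−1) = 17/6
  ⇒ ω_s¹/ω_c¹ = 17/6
Stage 2: N_ring = 12 + 2·17 = 46
Stage 2: 12(ω_s−ω_c) = −46(ω_r−ω_c),  ω_s=0, ω_c=1
Stage 2: ω_r = 1 − (12/46)(0−1) = 29/23
  ⇒ ω_r²/ω_c² = 29/23
Coupling ω_c² = ω_s¹ ⇒ overall = 17/6 × 29/23 = 493/138

493/138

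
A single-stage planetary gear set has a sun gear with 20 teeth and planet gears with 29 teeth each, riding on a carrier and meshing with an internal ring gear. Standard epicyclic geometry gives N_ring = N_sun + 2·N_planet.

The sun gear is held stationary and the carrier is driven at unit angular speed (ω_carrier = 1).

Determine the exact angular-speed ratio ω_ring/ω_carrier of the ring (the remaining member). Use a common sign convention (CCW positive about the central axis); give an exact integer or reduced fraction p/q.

49/39

N_ring = 20 + 2·29 = 78
20(ω_s−ω_c) = −78(ω_r−ω_c),  ω_s=0, ω_c=1
ω_r = 1 − (20/78)(0−1) = 49/39
ω_r/ω_c = 49/39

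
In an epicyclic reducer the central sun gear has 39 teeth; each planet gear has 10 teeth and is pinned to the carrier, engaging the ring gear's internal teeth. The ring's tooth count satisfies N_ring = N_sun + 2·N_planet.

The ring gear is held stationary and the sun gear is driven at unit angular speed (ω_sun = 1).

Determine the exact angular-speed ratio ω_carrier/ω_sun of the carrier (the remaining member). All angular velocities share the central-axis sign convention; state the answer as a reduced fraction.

39/98

N_ring = 39 + 2·10 = 59
39(ω_s−ω_c) = −59(ω_r−ω_c),  ω_r=0, ω_s=1
39(1−ω_c) = −59(0−ω_c)  ⇒  98ω_c = 39  ⇒  ω_c = 39/98
ω_c/ω_s = 39/98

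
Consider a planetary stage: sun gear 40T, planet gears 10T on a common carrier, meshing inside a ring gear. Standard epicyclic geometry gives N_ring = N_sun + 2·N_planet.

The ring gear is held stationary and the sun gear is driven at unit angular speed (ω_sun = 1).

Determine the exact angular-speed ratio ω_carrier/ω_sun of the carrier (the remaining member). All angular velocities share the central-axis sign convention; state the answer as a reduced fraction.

N_ring = 40 + 2·10 = 60
40(ω_s−ω_c) = −60(ω_r−ω_c),  ω_r=0, ω_s=1
40(1−ω_c) = −60(0−ω_c)  ⇒  100ω_c = 40  ⇒  ω_c = 2/5
ω_c/ω_s = 2/5

2/5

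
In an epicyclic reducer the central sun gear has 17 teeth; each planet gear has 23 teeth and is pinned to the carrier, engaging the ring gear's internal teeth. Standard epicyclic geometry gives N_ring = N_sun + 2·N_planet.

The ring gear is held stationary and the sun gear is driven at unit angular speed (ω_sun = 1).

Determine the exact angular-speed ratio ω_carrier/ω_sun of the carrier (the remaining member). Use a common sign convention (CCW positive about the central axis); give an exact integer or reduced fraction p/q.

N_ring = 17 + 2·23 = 63
17(ω_s−ω_c) = −63(ω_r−ω_c),  ω_r=0, ω_s=1
17(1−ω_c) = −63(0−ω_c)  ⇒  80ω_c = 17  ⇒  ω_c = 17/80
ω_c/ω_s = 17/80

17/80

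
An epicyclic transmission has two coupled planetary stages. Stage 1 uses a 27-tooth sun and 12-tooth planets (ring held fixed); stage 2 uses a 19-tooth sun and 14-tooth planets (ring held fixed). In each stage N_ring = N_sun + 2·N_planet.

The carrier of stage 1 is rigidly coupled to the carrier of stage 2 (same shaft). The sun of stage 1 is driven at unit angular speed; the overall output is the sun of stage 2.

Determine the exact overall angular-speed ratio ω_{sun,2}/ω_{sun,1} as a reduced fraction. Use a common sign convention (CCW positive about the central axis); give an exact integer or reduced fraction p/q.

297/247

Stage 1: N_ring = 27 + 2·12 = 51
Stage 1: 27(ω_s−ω_c) = −51(ω_r−ω_c),  ω_r=0, ω_s=1
Stage 1: 27(1−ω_c) = −51(0−ω_c)  ⇒  78ω_c = 27  ⇒  ω_c = 9/26
  ⇒ ω_c¹/ω_s¹ = 9/26
Stage 2: N_ring = 19 + 2·14 = 47
Stage 2: 19(ω_s−ω_c) = −47(ω_r−ω_c),  ω_r=0, ω_c=1
Stage 2: ω_s = 1 − (47/19)(0−1) = 66/19
  ⇒ ω_s²/ω_c² = 66/19
Coupling ω_c² = ω_c¹ ⇒ overall = 9/26 × 66/19 = 297/247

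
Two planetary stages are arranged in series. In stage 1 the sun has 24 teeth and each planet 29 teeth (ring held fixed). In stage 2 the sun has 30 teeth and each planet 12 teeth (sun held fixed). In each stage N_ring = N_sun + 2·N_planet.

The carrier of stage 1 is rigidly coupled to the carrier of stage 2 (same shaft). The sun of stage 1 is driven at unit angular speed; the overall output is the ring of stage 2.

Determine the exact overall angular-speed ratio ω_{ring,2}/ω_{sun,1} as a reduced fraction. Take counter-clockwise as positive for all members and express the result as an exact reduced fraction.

Stage 1: N_ring = 24 + 2·29 = 82
Stage 1: 24(ω_s−ω_c) = −82(ω_r−ω_c),  ω_r=0, ω_s=1
Stage 1: 24(1−ω_c) = −82(0−ω_c)  ⇒  106ω_c = 24  ⇒  ω_c = 12/53
  ⇒ ω_c¹/ω_s¹ = 12/53
Stage 2: N_ring = 30 + 2·12 = 54
Stage 2: 30(ω_s−ω_c) = −54(ω_r−ω_c),  ω_s=0, ω_c=1
Stage 2: ω_r = 1 − (30/54)(0−1) = 14/9
  ⇒ ω_r²/ω_c² = 14/9
Coupling ω_c² = ω_c¹ ⇒ overall = 12/53 × 14/9 = 56/159

56/159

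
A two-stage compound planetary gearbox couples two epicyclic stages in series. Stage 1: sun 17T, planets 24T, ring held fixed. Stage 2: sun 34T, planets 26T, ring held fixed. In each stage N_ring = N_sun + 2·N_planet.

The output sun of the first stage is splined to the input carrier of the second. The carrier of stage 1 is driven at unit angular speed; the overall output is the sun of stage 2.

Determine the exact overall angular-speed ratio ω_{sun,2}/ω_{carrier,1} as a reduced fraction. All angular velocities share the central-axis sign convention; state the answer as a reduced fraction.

Stage 1: N_ring = 17 + 2·24 = 65
Stage 1: 17(ω_s−ω_c) = −65(ω_r−ω_c),  ω_r=0, ω_c=1
Stage 1: ω_s = 1 − (65/17)(0−1) = 82/17
  ⇒ ω_s¹/ω_c¹ = 82/17
Stage 2: N_ring = 34 + 2·26 = 86
Stage 2: 34(ω_s−ω_c) = −86(ω_r−ω_c),  ω_r=0, ω_c=1
Stage 2: ω_s = 1 − (86/34)(0−1) = 60/17
  ⇒ ω_s²/ω_c² = 60/17
Coupling ω_c² = ω_s¹ ⇒ overall = 82/17 × 60/17 = 4920/289

4920/289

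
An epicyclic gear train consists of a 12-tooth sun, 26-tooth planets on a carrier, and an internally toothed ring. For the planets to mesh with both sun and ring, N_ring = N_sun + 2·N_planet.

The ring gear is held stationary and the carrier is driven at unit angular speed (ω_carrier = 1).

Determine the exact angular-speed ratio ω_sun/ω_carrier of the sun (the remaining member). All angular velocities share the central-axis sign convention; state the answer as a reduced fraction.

19/3

N_ring = 12 + 2·26 = 64
12(ω_s−ω_c) = −64(ω_r−ω_c),  ω_r=0, ω_c=1
ω_s = 1 − (64/12)(0−1) = 19/3
ω_s/ω_c = 19/3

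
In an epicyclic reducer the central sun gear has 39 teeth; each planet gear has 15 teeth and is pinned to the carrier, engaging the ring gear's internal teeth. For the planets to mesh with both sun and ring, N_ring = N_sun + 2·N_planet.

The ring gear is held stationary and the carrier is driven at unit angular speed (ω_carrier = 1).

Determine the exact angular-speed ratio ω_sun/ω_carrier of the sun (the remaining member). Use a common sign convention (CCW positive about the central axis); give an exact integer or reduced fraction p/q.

36/13

N_ring = 39 + 2·15 = 69
39(ω_s−ω_c) = −69(ω_r−ω_c),  ω_r=0, ω_c=1
ω_s = 1 − (69/39)(0−1) = 36/13
ω_s/ω_c = 36/13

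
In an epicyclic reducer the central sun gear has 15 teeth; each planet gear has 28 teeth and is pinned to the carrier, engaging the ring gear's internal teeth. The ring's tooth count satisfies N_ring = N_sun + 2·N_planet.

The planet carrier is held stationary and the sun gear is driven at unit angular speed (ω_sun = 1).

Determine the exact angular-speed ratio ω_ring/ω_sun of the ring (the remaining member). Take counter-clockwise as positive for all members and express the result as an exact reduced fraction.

-15/71

N_ring = 15 + 2·28 = 71
15(ω_s−ω_c) = −71(ω_r−ω_c),  ω_c=0, ω_s=1
ω_r = 0 − (15/71)(1−0) = -15/71
ω_r/ω_s = -15/71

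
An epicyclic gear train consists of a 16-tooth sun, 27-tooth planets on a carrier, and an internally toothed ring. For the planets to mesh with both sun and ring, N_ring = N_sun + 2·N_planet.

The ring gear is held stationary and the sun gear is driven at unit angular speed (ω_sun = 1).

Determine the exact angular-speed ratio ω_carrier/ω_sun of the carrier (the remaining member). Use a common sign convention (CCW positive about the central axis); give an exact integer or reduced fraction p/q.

N_ring = 16 + 2·27 = 70
16(ω_s−ω_c) = −70(ω_r−ω_c),  ω_r=0, ω_s=1
16(1−ω_c) = −70(0−ω_c)  ⇒  86ω_c = 16  ⇒  ω_c = 8/43
ω_c/ω_s = 8/43

8/43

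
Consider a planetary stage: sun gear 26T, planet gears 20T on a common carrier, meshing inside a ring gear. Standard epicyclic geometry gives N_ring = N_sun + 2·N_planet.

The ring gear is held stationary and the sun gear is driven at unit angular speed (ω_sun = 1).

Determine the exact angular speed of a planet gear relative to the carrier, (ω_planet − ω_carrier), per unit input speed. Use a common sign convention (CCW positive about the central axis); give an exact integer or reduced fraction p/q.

-429/460

N_ring = 26 + 2·20 = 66
26(ω_s−ω_c) = −66(ω_r−ω_c),  ω_r=0, ω_s=1
26(1−ω_c) = −66(0−ω_c)  ⇒  92ω_c = 26  ⇒  ω_c = 13/46
sun–planet: 26·(1−13/46) = −20·(ω_p−ω_c)  ⇒  ω_p−ω_c = −(26/20)·(33/46) = -429/460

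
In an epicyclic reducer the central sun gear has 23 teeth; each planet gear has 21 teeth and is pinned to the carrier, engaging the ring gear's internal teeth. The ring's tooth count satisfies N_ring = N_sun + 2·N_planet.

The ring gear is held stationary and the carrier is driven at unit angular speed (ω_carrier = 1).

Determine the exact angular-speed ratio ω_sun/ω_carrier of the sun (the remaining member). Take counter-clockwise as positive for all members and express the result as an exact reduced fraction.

88/23

N_ring = 23 + 2·21 = 65
23(ω_s−ω_c) = −65(ω_r−ω_c),  ω_r=0, ω_c=1
ω_s = 1 − (65/23)(0−1) = 88/23
ω_s/ω_c = 88/23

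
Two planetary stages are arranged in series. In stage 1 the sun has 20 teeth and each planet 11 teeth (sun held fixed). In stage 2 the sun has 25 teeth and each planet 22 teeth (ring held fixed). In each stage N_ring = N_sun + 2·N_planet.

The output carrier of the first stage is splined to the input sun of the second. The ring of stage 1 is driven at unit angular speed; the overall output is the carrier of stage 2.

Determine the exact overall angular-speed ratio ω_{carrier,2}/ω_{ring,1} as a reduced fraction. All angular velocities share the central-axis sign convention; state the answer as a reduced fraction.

Stage 1: N_ring = 20 + 2·11 = 42
Stage 1: 20(ω_s−ω_c) = −42(ω_r−ω_c),  ω_s=0, ω_r=1
Stage 1: 20(0−ω_c) = −42(1−ω_c)  ⇒  62ω_c = 42  ⇒  ω_c = 21/31
  ⇒ ω_c¹/ω_r¹ = 21/31
Stage 2: N_ring = 25 + 2·22 = 69
Stage 2: 25(ω_s−ω_c) = −69(ω_r−ω_c),  ω_r=0, ω_s=1
Stage 2: 25(1−ω_c) = −69(0−ω_c)  ⇒  94ω_c = 25  ⇒  ω_c = 25/94
  ⇒ ω_c²/ω_s² = 25/94
Coupling ω_s² = ω_c¹ ⇒ overall = 21/31 × 25/94 = 525/2914

525/2914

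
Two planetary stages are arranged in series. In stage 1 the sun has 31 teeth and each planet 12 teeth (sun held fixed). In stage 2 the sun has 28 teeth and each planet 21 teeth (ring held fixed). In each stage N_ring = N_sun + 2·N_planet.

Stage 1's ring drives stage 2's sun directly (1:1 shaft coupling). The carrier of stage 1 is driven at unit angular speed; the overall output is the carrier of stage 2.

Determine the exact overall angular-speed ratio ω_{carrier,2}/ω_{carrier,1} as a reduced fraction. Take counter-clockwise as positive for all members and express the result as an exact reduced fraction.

Stage 1: N_ring = 31 + 2·12 = 55
Stage 1: 31(ω_s−ω_c) = −55(ω_r−ω_c),  ω_s=0, ω_c=1
Stage 1: ω_r = 1 − (31/55)(0−1) = 86/55
  ⇒ ω_r¹/ω_c¹ = 86/55
Stage 2: N_ring = 28 + 2·21 = 70
Stage 2: 28(ω_s−ω_c) = −70(ω_r−ω_c),  ω_r=0, ω_s=1
Stage 2: 28(1−ω_c) = −70(0−ω_c)  ⇒  98ω_c = 28  ⇒  ω_c = 2/7
  ⇒ ω_c²/ω_s² = 2/7
Coupling ω_s² = ω_r¹ ⇒ overall = 86/55 × 2/7 = 172/385

172/385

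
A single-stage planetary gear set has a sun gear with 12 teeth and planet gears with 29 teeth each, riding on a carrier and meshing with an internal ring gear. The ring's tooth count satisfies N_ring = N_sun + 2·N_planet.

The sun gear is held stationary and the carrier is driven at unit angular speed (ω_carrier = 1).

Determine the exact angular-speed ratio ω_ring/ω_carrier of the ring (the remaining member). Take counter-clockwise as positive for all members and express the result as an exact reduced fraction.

41/35

N_ring = 12 + 2·29 = 70
12(ω_s−ω_c) = −70(ω_r−ω_c),  ω_s=0, ω_c=1
ω_r = 1 − (12/70)(0−1) = 41/35
ω_r/ω_c = 41/35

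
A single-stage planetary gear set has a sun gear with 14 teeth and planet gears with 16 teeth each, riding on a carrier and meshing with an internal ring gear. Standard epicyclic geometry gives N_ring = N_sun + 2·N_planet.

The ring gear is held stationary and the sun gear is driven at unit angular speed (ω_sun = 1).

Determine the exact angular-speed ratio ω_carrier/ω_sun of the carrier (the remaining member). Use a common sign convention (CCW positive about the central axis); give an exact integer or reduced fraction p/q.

7/30

N_ring = 14 + 2·16 = 46
14(ω_s−ω_c) = −46(ω_r−ω_c),  ω_r=0, ω_s=1
14(1−ω_c) = −46(0−ω_c)  ⇒  60ω_c = 14  ⇒  ω_c = 7/30
ω_c/ω_s = 7/30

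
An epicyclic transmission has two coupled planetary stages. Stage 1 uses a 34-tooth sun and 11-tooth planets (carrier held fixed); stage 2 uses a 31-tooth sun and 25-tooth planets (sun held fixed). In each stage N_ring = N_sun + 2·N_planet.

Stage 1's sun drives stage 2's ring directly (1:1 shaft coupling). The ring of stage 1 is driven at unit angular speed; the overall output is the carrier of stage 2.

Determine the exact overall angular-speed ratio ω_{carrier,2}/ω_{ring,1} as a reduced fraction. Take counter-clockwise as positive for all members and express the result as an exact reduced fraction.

Stage 1: N_ring = 34 + 2·11 = 56
Stage 1: 34(ω_s−ω_c) = −56(ω_r−ω_c),  ω_c=0, ω_r=1
Stage 1: ω_s = 0 − (56/34)(1−0) = -28/17
  ⇒ ω_s¹/ω_r¹ = -28/17
Stage 2: N_ring = 31 + 2·25 = 81
Stage 2: 31(ω_s−ω_c) = −81(ω_r−ω_c),  ω_s=0, ω_r=1
Stage 2: 31(0−ω_c) = −81(1−ω_c)  ⇒  112ω_c = 81  ⇒  ω_c = 81/112
  ⇒ ω_c²/ω_r² = 81/112
Coupling ω_r² = ω_s¹ ⇒ overall = -28/17 × 81/112 = -81/68

-81/68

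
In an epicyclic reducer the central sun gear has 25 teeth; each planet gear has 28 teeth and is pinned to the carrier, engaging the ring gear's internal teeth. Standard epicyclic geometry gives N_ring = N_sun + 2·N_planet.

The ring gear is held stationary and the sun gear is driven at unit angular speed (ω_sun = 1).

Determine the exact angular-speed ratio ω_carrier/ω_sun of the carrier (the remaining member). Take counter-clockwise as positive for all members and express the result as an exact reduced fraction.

25/106

N_ring = 25 + 2·28 = 81
25(ω_s−ω_c) = −81(ω_r−ω_c),  ω_r=0, ω_s=1
25(1−ω_c) = −81(0−ω_c)  ⇒  106ω_c = 25  ⇒  ω_c = 25/106
ω_c/ω_s = 25/106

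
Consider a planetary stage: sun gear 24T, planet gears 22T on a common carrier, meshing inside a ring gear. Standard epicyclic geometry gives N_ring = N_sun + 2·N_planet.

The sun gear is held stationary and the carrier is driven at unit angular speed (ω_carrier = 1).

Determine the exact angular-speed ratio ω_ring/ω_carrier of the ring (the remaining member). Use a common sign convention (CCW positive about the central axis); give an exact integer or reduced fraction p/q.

N_ring = 24 + 2·22 = 68
24(ω_s−ω_c) = −68(ω_r−ω_c),  ω_s=0, ω_c=1
ω_r = 1 − (24/68)(0−1) = 23/17
ω_r/ω_c = 23/17

23/17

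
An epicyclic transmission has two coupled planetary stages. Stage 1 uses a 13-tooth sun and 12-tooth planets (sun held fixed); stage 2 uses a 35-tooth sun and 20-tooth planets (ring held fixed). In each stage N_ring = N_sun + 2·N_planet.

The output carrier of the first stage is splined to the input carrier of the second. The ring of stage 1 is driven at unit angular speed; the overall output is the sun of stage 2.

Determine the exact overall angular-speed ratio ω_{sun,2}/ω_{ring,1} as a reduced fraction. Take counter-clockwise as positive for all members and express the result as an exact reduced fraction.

Stage 1: N_ring = 13 + 2·12 = 37
Stage 1: 13(ω_s−ω_c) = −37(ω_r−ω_c),  ω_s=0, ω_r=1
Stage 1: 13(0−ω_c) = −37(1−ω_c)  ⇒  50ω_c = 37  ⇒  ω_c = 37/50
  ⇒ ω_c¹/ω_r¹ = 37/50
Stage 2: N_ring = 35 + 2·20 = 75
Stage 2: 35(ω_s−ω_c) = −75(ω_r−ω_c),  ω_r=0, ω_c=1
Stage 2: ω_s = 1 − (75/35)(0−1) = 22/7
  ⇒ ω_s²/ω_c² = 22/7
Coupling ω_c² = ω_c¹ ⇒ overall = 37/50 × 22/7 = 407/175

407/175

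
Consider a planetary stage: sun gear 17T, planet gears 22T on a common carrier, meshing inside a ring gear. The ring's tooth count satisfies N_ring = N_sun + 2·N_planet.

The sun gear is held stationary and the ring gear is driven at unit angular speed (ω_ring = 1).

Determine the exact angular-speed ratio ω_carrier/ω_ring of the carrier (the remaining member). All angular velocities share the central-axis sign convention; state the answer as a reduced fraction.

61/78

N_ring = 17 + 2·22 = 61
17(ω_s−ω_c) = −61(ω_r−ω_c),  ω_s=0, ω_r=1
17(0−ω_c) = −61(1−ω_c)  ⇒  78ω_c = 61  ⇒  ω_c = 61/78
ω_c/ω_r = 61/78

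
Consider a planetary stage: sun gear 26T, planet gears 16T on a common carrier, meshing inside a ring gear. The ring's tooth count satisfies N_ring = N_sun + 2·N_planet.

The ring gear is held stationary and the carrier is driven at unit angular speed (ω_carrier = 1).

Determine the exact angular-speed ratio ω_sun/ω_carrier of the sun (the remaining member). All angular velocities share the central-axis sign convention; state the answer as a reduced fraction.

42/13

N_ring = 26 + 2·16 = 58
26(ω_s−ω_c) = −58(ω_r−ω_c),  ω_r=0, ω_c=1
ω_s = 1 − (58/26)(0−1) = 42/13
ω_s/ω_c = 42/13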